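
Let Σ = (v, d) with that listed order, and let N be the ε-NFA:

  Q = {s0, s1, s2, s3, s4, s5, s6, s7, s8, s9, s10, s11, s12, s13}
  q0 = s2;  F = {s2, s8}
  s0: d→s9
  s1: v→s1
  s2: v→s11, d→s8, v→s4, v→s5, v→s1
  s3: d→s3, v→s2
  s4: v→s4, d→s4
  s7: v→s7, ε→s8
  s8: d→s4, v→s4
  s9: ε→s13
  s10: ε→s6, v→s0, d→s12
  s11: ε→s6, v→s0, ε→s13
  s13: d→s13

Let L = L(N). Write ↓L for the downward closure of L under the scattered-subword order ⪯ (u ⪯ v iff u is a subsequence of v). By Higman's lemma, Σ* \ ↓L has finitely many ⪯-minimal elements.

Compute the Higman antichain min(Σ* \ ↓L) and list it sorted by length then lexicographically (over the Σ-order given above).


A = [v, dd].

|Q|=14, |F|=2, |δ|=23 (5 ε).
min D↑ (3 st, q0=0, F={1}): 0:v→1,d→2 1:v→1,d→1 2:v→1,d→1 (ε-aug+det+¬).
'v': run [10, 8] end={s0,s1,s11,s13,s4,s5,s6,s9} — reject; 1/1 del acc.
'dd': |S_i|=[10, 4, 2] end={s13,s4} ∉↓L; 2/2 deletions ∈↓L.
2 obstructions.


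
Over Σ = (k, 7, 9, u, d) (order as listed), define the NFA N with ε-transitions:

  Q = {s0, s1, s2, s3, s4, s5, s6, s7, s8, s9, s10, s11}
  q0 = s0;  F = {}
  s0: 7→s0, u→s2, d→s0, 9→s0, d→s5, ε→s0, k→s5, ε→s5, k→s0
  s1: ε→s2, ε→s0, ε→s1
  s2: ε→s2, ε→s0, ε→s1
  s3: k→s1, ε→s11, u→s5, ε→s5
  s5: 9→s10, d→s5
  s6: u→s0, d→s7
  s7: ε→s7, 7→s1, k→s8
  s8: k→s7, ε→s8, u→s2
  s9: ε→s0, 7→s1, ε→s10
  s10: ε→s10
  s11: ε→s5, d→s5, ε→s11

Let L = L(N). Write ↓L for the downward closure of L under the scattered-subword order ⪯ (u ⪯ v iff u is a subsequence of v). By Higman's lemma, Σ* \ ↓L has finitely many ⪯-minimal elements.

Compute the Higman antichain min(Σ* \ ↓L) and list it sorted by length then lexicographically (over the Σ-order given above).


|Q|=12, |F|=0, |δ|=36 (17 ε).
min D↑ (1 st, q0=0, F={0}): 0:k→0,7→0,9→0,u→0,d→0.
ε ∈ L(D↑) — L = ∅.

Antichain: [ε].


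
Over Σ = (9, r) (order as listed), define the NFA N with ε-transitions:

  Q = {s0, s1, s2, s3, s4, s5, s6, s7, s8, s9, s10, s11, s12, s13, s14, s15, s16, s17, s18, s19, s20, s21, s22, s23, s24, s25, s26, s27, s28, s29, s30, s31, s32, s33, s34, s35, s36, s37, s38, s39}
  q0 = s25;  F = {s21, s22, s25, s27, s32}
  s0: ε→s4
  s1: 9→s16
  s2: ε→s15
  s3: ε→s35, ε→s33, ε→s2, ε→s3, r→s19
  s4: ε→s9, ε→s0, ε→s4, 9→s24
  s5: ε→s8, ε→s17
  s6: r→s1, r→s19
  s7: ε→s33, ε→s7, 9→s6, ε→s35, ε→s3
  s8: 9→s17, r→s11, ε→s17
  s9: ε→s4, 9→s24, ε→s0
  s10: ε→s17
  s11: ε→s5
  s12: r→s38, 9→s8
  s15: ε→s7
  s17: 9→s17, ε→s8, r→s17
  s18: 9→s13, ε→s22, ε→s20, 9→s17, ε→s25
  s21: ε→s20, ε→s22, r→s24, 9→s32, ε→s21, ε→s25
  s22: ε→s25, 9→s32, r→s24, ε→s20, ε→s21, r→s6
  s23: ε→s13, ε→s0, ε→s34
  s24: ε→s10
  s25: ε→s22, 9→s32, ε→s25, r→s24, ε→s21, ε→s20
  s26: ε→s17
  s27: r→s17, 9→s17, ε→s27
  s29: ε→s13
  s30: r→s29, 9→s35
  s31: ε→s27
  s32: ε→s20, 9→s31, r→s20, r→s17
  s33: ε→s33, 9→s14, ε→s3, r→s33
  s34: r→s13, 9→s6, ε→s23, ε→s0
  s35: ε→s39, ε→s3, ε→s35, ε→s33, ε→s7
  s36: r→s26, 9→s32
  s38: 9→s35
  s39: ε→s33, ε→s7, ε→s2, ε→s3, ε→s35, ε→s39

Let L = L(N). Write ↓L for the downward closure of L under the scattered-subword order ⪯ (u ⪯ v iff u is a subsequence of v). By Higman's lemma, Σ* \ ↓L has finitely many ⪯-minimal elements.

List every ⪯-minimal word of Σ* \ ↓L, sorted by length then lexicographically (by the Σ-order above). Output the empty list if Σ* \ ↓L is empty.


|Q|=40, |F|=5, |δ|=96 (60 ε).
min D↑ (4 st, q0=0, F={2}): 0:9→1,r→2 1:9→3,r→2 2:9→2,r→2 3:9→2,r→2 [Hopcroft].
'r': run [17, 11] end={s1,s10,s11,s16,s17,s19,s20,s24,s5,s6,s8} rej; 1/1 del acc.
'999': |S_i|=[17, 9, 6, 4] end={s11,s17,s5,s8} ∉↓L; 3/3 single-dels accept.
2 minimals (antichain).

A = [r, 999].


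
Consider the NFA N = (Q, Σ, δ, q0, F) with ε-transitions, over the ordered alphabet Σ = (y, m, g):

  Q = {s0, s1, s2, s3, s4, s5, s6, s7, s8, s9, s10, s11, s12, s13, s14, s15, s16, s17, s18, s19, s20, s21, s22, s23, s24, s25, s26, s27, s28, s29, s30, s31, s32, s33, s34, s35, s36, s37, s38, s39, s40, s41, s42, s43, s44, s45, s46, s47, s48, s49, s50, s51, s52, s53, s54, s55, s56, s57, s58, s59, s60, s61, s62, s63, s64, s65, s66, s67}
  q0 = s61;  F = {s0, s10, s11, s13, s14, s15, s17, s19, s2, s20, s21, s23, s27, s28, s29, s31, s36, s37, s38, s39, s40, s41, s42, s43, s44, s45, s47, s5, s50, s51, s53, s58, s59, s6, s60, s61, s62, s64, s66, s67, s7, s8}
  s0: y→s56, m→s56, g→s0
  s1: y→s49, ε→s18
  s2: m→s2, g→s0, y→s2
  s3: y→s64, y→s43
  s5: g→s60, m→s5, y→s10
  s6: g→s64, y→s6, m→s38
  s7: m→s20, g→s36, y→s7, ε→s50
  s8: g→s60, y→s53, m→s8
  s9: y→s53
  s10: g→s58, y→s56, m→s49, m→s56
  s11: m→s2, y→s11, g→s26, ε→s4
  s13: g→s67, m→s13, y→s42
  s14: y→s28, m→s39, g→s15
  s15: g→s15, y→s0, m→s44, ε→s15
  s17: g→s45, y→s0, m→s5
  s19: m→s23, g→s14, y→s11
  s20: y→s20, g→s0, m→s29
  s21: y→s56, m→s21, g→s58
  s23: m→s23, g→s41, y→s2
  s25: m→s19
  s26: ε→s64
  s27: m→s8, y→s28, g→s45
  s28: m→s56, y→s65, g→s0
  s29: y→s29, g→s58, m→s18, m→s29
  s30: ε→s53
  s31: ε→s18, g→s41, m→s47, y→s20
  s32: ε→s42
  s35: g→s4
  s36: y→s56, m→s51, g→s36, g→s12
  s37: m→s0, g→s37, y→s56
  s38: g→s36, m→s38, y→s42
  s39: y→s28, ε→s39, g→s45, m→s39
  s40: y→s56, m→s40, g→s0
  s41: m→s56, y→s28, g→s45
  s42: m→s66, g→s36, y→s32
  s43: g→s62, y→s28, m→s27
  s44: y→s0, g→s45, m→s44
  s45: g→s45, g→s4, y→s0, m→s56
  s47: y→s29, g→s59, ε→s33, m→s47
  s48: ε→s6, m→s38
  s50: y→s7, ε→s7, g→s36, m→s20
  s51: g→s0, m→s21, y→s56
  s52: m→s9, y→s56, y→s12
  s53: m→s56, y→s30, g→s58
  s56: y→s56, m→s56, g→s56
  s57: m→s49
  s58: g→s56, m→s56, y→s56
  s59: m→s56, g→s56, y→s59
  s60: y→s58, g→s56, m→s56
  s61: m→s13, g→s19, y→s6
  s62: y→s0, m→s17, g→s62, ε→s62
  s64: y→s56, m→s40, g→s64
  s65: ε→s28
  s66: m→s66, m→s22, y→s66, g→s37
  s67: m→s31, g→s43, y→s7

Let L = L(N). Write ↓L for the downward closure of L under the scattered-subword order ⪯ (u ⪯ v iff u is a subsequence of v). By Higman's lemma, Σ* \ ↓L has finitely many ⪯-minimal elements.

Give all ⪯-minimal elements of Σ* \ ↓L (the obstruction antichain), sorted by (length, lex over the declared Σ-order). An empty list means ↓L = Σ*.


|Q|=68, |F|=42, |δ|=159 (14 ε).
min D↑ (42 st, q0=0, F={12}): 0:y→1,m→2,g→3 1:y→1,m→4,g→5 2:y→6,m→2,g→7 3:y→8,m→9,g→10 4:y→6,m→4,g→11 5:y→12,m→13,g→5 6:y→6,m→14,g→11 7:y→15,m→16,g→17 8:y→8,m→18,g→5 9:y→18,m→9,g→19 10:y→20,m→21,g→22 11:y→12,m→23,g→11 12:y→12,m→12,g→12 13:y→12,m→13,g→24 14:y→14,m→14,g→25 15:y→15,m→26,g→11 16:y→26,m→27,g→19 17:y→20,m→28,g→29 18:y→18,m→18,g→24 19:y→20,m→12,g→30 20:y→20,m→12,g→24 21:y→20,m→21,g→30 22:y→24,m→31,g→22 23:y→12,m→32,g→24 24:y→12,m→12,g→24 25:y→12,m→24,g→25 26:y→26,m→33,g→24 27:y→33,m→27,g→34 28:y→20,m→35,g→30 29:y→24,m→36,g→29 30:y→24,m→12,g→30 31:y→24,m→31,g→30 32:y→12,m→32,g→37 33:y→33,m→33,g→37 34:y→34,m→12,g→12 35:y→38,m→35,g→39 36:y→24,m→40,g→30 37:y→12,m→12,g→12 38:y→38,m→12,g→37 39:y→37,m→12,g→12 40:y→41,m→40,g→39 41:y→12,m→12,g→37 (ε-aug+det+¬).
'ygy': |S_i|=[53, 32, 11, 1] end={s56} ∉↓L; 3/3 deletions ∈↓L.
'gmgm': |S_i|=[53, 45, 31, 10, 1] end={s56} rej; 4/4 del acc.
'ggym': run [53, 45, 32, 10, 2] end={s49,s56} rej; 4/4 deletions ∈↓L.
'gggyy': run [53, 45, 32, 20, 5, 1] end={s56} rej; 5/5 deletions ∈↓L.
'mymgmm': N↓-sim [53, 45, 25, 13, 4, 2, 1] end={s56} rej; 6/6 single-dels accept.
'mgmmgg': run [53, 45, 34, 26, 15, 4, 1] end={s56} — reject; 6/6 deletions ∈↓L.
6 words, ⪯-incomp.

Antichain: [ygy, gmgm, ggym, gggyy, mymgmm, mgmmgg].


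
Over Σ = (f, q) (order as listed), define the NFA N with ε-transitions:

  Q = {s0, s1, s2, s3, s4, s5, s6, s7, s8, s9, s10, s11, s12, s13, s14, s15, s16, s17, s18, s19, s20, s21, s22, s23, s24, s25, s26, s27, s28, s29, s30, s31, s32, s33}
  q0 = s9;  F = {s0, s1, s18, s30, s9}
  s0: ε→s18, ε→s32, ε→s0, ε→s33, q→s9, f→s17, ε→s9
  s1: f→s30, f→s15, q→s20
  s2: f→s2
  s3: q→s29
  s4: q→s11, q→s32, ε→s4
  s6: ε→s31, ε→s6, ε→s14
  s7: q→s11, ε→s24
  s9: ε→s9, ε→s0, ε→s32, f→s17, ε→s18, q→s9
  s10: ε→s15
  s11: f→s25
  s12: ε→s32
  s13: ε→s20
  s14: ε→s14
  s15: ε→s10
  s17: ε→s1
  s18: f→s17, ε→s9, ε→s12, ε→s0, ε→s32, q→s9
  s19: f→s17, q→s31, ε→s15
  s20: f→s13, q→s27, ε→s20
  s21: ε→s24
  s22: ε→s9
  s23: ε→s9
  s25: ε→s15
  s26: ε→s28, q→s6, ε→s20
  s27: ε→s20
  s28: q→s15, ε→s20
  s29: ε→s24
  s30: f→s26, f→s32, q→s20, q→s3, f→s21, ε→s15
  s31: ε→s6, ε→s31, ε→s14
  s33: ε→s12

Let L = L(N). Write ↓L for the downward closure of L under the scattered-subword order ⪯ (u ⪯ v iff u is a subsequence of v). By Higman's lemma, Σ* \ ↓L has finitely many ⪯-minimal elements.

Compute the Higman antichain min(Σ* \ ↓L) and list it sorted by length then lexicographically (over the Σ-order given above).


|Q|=34, |F|=5, |δ|=66 (40 ε).
min D↑ (4 st, q0=0, F={3}): 0:f→1,q→0 1:f→2,q→3 2:f→3,q→3 3:f→3,q→3 (ε-aug+det+¬).
'fq': run [23, 18, 11] end={s10,s13,s14,s15,s20,s24,s27,s29,s3,s31,s6} rej; 2/2 deletions ∈↓L.
'fff': run [23, 18, 16, 13] end={s10,s13,s14,s15,s20,s21,s24,s26,s27,s28,s31,s32,…} rej; 3/3 deletions ∈↓L.
2 words, ⪯-incomp.

Antichain: [fq, fff].


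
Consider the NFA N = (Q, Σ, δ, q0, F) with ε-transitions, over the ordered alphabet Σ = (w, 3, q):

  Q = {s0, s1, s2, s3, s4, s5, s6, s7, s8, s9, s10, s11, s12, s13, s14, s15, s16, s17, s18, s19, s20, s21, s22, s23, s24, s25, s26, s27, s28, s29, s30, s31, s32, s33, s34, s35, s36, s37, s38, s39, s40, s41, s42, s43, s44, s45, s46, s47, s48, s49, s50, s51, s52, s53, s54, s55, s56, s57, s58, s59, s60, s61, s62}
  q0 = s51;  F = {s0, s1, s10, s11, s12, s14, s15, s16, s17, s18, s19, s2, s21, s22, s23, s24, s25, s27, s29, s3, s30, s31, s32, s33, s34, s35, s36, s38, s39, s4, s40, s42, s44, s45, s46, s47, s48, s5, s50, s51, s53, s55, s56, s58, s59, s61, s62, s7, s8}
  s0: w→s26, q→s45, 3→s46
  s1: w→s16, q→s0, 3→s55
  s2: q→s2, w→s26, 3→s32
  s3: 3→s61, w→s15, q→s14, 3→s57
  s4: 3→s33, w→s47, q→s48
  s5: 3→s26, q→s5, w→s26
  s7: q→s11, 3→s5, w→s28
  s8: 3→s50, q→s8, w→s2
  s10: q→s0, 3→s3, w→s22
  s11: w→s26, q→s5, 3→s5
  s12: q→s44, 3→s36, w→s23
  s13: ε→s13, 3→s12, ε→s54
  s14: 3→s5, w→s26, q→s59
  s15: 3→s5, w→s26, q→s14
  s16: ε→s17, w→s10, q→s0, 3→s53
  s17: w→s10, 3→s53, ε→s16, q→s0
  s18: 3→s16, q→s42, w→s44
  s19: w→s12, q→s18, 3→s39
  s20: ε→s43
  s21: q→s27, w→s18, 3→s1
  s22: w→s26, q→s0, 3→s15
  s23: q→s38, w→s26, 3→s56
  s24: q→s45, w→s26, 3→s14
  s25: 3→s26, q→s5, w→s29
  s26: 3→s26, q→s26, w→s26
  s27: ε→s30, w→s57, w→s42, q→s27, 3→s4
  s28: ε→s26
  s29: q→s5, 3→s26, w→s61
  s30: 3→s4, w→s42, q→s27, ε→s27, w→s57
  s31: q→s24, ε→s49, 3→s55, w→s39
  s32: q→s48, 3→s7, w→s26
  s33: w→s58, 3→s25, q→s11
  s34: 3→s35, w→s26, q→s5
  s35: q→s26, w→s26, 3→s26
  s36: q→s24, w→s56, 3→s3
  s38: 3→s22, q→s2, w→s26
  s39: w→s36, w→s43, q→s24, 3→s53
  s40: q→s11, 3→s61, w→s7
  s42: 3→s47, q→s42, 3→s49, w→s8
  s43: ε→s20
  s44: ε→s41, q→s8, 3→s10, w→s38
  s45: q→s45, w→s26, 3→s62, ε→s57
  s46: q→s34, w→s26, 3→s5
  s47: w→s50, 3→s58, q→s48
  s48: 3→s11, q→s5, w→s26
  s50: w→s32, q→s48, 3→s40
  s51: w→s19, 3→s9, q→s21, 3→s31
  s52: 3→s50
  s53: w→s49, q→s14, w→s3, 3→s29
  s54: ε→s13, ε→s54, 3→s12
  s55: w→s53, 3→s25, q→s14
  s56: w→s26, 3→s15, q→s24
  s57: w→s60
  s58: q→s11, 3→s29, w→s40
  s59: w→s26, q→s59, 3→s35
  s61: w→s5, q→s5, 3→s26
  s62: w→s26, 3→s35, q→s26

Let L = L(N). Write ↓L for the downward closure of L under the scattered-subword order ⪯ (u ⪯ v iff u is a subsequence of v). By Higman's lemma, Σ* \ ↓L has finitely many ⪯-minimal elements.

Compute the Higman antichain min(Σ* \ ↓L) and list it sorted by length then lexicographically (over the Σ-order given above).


|Q|=63, |F|=49, |δ|=175 (14 ε).
min D↑ (48 st, q0=0, F={19}): 0:w→1,3→2,q→3 1:w→4,3→5,q→6 2:w→5,3→7,q→8 3:w→6,3→9,q→10 4:w→11,3→12,q→13 5:w→12,3→14,q→8 6:w→13,3→15,q→16 7:w→14,3→17,q→18 8:w→19,3→18,q→20 9:w→15,3→7,q→21 10:w→16,3→22,q→10 11:w→19,3→23,q→24 12:w→23,3→25,q→8 13:w→24,3→26,q→27 14:w→25,3→28,q→18 15:w→26,3→14,q→21 16:w→27,3→29,q→16 17:w→28,3→19,q→30 18:w→19,3→30,q→31 19:w→19,3→19,q→19 20:w→19,3→32,q→20 21:w→19,3→33,q→20 22:w→29,3→34,q→35 23:w→19,3→36,q→8 24:w→19,3→37,q→38 25:w→36,3→39,q→18 26:w→37,3→25,q→21 27:w→38,3→40,q→27 28:w→39,3→19,q→30 29:w→40,3→41,q→35 30:w→19,3→19,q→30 31:w→19,3→42,q→31 32:w→19,3→42,q→19 33:w→19,3→30,q→43 34:w→41,3→17,q→44 35:w→19,3→44,q→30 36:w→19,3→30,q→18 37:w→19,3→36,q→21 38:w→19,3→45,q→38 39:w→30,3→19,q→30 40:w→45,3→46,q→35 41:w→46,3→28,q→44 42:w→19,3→19,q→19 43:w→19,3→42,q→30 44:w→19,3→30,q→30 45:w→19,3→47,q→35 46:w→47,3→39,q→44 47:w→19,3→30,q→44 (ε-aug+det+¬).
'3qw': run [58, 44, 15, 2] end={s26,s60} rej; 3/3 del acc.
'wwww': N↓-sim [58, 47, 37, 24, 3] end={s26,s28,s60} rej; 4/4 del acc.
'3333': run [58, 44, 24, 8, 1] end={s26} rej; 4/4 deletions ∈↓L.
'3qq3q': |S_i|=[58, 44, 15, 9, 3, 1] end={s26} rej; 5/5 del acc.
'qq3qq3': |S_i|=[58, 47, 32, 21, 6, 2, 1] end={s26} rej; 6/6 single-dels accept.
5 words, ⪯-incomp.

min(Σ*\↓L) = [3qw, wwww, 3333, 3qq3q, qq3qq3].


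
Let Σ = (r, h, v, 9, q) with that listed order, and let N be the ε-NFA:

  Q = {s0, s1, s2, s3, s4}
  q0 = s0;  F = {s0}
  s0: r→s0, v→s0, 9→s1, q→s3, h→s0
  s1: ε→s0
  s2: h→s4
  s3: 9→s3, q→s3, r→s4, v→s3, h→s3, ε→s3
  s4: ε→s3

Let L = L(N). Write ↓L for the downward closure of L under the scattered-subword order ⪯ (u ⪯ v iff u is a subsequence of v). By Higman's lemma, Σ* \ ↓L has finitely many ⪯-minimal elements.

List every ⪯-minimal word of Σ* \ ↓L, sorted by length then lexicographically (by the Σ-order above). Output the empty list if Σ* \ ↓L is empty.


|Q|=5, |F|=1, |δ|=14 (3 ε).
min D↑ (2 st, q0=0, F={1}): 0:r→0,h→0,v→0,9→0,q→1 1:r→1,h→1,v→1,9→1,q→1.
'q': |S_i|=[4, 2] end={s3,s4} rej; 1/1 deletions ∈↓L.
1 minimals (antichain).

Antichain: [q].


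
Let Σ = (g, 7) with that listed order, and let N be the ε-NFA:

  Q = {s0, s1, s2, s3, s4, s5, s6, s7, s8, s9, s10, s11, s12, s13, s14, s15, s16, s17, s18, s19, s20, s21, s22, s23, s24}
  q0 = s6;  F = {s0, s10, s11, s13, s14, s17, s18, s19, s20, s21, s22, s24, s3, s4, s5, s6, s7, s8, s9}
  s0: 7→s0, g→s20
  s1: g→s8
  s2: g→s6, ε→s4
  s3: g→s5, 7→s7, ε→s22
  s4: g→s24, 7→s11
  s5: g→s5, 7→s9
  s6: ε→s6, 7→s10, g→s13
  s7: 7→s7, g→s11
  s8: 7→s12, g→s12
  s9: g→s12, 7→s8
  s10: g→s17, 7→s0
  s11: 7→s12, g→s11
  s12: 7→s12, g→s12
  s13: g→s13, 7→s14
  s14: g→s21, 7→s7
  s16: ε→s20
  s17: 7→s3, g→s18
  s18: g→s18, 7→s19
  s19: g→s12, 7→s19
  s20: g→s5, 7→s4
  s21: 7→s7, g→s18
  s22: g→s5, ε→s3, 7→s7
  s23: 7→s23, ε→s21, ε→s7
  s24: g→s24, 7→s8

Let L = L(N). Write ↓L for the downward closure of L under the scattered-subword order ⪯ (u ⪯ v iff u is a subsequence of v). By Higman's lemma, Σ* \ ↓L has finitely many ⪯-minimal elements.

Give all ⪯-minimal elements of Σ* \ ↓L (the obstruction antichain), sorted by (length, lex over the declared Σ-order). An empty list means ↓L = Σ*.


|Q|=25, |F|=19, |δ|=50 (7 ε).
min D↑ (19 st, q0=0, F={15}): 0:g→1,7→2 1:g→1,7→3 2:g→4,7→5 3:g→6,7→7 4:g→8,7→9 5:g→10,7→5 6:g→8,7→7 7:g→11,7→7 8:g→8,7→12 9:g→13,7→7 10:g→13,7→14 11:g→11,7→15 12:g→15,7→12 13:g→13,7→16 14:g→17,7→11 15:g→15,7→15 16:g→15,7→18 17:g→17,7→18 18:g→15,7→15.
'g77g7': N↓-sim [20, 17, 14, 6, 2, 1] end={s12} — reject; 5/5 single-dels accept.
'7gg7g': run [20, 18, 15, 8, 4, 1] end={s12} ∉↓L; 5/5 del acc.
'77g777': N↓-sim [20, 18, 13, 8, 6, 3, 1] end={s12} — reject; 6/6 deletions ∈↓L.
3 words, ⪯-incomp.

Antichain: [g77g7, 7gg7g, 77g777].


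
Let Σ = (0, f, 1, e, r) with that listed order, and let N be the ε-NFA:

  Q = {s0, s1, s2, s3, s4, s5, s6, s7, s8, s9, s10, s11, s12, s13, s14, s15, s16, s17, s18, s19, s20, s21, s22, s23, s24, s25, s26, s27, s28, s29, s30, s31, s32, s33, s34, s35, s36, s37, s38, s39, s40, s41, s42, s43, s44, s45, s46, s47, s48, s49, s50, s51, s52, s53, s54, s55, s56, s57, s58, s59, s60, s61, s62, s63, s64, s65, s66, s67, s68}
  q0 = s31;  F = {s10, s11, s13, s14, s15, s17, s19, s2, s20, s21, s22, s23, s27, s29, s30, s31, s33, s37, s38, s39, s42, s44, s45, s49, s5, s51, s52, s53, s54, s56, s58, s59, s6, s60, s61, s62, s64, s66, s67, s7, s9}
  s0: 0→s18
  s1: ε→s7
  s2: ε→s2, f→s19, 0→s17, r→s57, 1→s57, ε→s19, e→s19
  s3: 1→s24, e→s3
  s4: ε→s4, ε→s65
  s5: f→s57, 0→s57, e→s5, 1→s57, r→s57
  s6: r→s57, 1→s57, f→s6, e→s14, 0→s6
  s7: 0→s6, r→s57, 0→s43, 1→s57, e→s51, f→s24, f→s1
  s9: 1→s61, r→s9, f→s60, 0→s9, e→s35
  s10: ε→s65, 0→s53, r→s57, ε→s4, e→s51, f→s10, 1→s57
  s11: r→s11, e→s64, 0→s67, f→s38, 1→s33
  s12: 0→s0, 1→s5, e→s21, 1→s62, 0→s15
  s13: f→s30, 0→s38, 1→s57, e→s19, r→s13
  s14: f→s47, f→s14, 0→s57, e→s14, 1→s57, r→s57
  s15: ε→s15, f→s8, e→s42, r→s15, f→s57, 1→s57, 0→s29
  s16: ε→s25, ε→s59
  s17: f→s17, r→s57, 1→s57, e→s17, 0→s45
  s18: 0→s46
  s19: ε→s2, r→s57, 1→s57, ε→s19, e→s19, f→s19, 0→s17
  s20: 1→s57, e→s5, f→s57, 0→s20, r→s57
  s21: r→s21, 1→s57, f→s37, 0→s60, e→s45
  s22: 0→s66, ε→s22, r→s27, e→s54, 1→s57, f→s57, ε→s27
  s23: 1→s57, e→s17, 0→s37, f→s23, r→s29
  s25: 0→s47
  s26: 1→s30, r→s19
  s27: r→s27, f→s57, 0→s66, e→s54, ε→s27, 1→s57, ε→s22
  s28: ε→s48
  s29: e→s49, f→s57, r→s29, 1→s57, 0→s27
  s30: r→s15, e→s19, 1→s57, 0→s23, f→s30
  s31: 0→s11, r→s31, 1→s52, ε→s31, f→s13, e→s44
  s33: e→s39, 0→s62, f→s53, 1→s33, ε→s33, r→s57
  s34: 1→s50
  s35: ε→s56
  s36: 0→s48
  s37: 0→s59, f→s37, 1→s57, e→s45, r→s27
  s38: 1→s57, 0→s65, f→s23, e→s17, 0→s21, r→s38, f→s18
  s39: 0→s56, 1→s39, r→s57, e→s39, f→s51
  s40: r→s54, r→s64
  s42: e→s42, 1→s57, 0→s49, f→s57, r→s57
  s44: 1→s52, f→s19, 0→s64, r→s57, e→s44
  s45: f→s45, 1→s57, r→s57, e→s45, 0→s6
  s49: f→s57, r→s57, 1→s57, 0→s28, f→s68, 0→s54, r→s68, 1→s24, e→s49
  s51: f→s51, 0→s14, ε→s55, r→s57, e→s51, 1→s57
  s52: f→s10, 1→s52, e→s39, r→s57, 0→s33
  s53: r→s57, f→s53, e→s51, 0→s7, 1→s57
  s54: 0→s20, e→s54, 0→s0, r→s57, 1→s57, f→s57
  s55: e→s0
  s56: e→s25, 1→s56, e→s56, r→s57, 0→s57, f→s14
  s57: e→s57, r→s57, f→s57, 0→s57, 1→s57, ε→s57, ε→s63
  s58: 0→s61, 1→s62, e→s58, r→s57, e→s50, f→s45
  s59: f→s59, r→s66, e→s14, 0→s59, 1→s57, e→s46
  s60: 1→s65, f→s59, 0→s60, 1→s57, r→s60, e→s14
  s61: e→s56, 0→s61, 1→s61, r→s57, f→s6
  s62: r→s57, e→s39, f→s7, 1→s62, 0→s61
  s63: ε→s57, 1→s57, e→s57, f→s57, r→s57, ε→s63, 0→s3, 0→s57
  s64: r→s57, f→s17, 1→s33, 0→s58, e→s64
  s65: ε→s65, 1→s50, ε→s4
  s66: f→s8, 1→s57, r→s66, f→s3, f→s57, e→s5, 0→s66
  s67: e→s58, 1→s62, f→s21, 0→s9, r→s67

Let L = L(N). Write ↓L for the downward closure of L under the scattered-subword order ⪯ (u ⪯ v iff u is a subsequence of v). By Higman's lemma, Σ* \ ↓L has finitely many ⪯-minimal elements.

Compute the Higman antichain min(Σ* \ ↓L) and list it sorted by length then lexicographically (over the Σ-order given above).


min(Σ*\↓L) = [f1, 1r, er, ffrf, 1e00, 000e0].

|Q|=69, |F|=41, |δ|=278 (27 ε).
min D↑ (40 st, q0=0, F={10}): 0:0→1,f→2,1→3,e→4,r→0 1:0→5,f→6,1→7,e→8,r→1 2:0→6,f→9,1→10,e→11,r→2 3:0→7,f→12,1→3,e→13,r→10 4:0→8,f→11,1→3,e→4,r→10 5:0→14,f→15,1→16,e→17,r→5 6:0→15,f→18,1→10,e→19,r→6 7:0→16,f→20,1→7,e→13,r→10 8:0→17,f→19,1→7,e→8,r→10 9:0→18,f→9,1→10,e→11,r→21 10:0→10,f→10,1→10,e→10,r→10 11:0→19,f→11,1→10,e→11,r→10 12:0→20,f→12,1→10,e→22,r→10 13:0→23,f→22,1→13,e→13,r→10 14:0→14,f→24,1→25,e→23,r→14 15:0→24,f→26,1→10,e→27,r→15 16:0→25,f→28,1→16,e→13,r→10 17:0→25,f→27,1→16,e→17,r→10 18:0→26,f→18,1→10,e→19,r→29 19:0→27,f→19,1→10,e→19,r→10 20:0→28,f→20,1→10,e→22,r→10 21:0→29,f→10,1→10,e→30,r→21 22:0→31,f→22,1→10,e→22,r→10 23:0→10,f→31,1→23,e→23,r→10 24:0→24,f→32,1→10,e→31,r→24 25:0→25,f→33,1→25,e→23,r→10 26:0→32,f→26,1→10,e→27,r→34 27:0→33,f→27,1→10,e→27,r→10 28:0→33,f→28,1→10,e→22,r→10 29:0→34,f→10,1→10,e→35,r→29 30:0→35,f→10,1→10,e→30,r→10 31:0→10,f→31,1→10,e→31,r→10 32:0→32,f→32,1→10,e→31,r→36 33:0→33,f→33,1→10,e→31,r→10 34:0→36,f→10,1→10,e→37,r→34 35:0→37,f→10,1→10,e→35,r→10 36:0→36,f→10,1→10,e→38,r→36 37:0→39,f→10,1→10,e→37,r→10 38:0→10,f→10,1→10,e→38,r→10 39:0→39,f→10,1→10,e→38,r→10 [Hopcroft].
'f1': N↓-sim [61, 46, 7] end={s24,s3,s4,s50,s57,s63,s65} — reject; 2/2 del acc.
'1r': N↓-sim [61, 27, 4] end={s24,s3,s57,s63} rej; 2/2 deletions ∈↓L.
'er': |S_i|=[61, 43, 5] end={s24,s3,s57,s63,s68} rej; 2/2 del acc.
'ffrf': |S_i|=[61, 46, 42, 21, 6] end={s24,s3,s57,s63,s68,s8} rej; 4/4 del acc.
'1e00': |S_i|=[61, 27, 14, 10, 6] end={s24,s3,s46,s47,s57,s63} — reject; 4/4 single-dels accept.
'000e0': |S_i|=[61, 51, 41, 25, 11, 5] end={s24,s3,s47,s57,s63} — reject; 5/5 single-dels accept.
6 obstructions.


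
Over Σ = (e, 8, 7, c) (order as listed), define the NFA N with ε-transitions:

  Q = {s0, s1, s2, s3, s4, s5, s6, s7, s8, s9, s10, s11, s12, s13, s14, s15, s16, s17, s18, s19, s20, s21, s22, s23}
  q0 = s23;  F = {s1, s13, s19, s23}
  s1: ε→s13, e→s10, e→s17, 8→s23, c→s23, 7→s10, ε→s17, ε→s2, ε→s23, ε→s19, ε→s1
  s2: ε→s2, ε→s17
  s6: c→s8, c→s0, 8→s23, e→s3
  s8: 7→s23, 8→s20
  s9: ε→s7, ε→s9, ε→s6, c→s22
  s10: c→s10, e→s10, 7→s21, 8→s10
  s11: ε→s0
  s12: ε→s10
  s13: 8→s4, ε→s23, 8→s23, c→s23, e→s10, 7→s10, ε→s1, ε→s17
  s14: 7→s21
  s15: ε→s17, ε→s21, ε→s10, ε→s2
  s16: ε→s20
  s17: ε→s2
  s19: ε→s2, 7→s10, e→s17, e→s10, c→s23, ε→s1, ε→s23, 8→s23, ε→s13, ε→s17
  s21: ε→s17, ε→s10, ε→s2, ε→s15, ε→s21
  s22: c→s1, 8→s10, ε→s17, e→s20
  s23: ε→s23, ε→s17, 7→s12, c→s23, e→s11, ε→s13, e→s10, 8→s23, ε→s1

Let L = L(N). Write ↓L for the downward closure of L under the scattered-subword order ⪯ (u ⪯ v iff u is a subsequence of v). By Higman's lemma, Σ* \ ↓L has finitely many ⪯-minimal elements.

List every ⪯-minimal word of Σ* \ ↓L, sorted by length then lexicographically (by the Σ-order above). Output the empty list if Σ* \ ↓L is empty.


A = [e, 7].

|Q|=24, |F|=4, |δ|=72 (37 ε).
min D↑ (2 st, q0=0, F={1}): 0:e→1,8→0,7→1,c→0 1:e→1,8→1,7→1,c→1 [Hopcroft].
'e': run [13, 7] end={s0,s10,s11,s15,s17,s2,s21} — reject; 1/1 del acc.
'7': N↓-sim [13, 6] end={s10,s12,s15,s17,s2,s21} rej; 1/1 del acc.
2 words, ⪯-incomp.


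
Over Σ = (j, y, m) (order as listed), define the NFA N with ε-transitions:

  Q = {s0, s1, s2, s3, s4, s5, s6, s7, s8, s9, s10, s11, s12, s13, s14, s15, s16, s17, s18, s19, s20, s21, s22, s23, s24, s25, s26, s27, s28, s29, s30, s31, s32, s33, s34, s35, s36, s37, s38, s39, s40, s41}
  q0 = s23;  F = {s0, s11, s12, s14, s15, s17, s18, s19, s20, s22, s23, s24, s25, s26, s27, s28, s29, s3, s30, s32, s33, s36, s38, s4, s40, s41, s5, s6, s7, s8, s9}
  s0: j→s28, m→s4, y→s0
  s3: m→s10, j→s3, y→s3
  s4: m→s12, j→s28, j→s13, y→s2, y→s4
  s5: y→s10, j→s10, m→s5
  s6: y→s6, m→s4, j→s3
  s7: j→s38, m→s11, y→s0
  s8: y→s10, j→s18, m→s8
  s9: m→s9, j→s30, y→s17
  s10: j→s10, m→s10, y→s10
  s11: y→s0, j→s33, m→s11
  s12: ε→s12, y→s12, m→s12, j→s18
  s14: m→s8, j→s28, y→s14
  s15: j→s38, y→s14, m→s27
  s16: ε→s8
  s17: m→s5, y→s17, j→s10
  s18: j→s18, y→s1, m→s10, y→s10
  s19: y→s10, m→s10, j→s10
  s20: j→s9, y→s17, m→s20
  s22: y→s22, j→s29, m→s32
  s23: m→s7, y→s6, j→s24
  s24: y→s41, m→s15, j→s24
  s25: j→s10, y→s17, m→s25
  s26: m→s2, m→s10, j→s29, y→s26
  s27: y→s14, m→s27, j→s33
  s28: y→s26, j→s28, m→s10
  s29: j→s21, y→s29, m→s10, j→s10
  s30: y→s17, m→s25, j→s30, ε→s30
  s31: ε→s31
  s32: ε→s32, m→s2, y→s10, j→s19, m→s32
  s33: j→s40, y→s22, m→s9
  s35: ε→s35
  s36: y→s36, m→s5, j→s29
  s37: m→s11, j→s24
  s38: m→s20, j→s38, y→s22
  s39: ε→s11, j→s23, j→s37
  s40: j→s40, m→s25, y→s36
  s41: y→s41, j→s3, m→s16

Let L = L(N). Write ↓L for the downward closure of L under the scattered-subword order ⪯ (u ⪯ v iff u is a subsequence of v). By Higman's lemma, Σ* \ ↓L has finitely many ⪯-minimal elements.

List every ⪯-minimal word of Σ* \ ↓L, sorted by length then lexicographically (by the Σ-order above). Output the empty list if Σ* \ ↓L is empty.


|Q|=42, |F|=31, |δ|=113 (7 ε).
min D↑ (32 st, q0=0, F={14}): 0:j→1,y→2,m→3 1:j→1,y→4,m→5 2:j→6,y→2,m→7 3:j→8,y→9,m→10 4:j→6,y→4,m→11 5:j→8,y→12,m→13 6:j→6,y→6,m→14 7:j→15,y→7,m→16 8:j→8,y→17,m→18 9:j→15,y→9,m→7 10:j→19,y→9,m→10 11:j→20,y→14,m→11 12:j→15,y→12,m→11 13:j→19,y→12,m→13 14:j→14,y→14,m→14 15:j→15,y→21,m→14 16:j→20,y→16,m→16 17:j→22,y→17,m→23 18:j→24,y→25,m→18 19:j→26,y→17,m→24 20:j→20,y→14,m→14 21:j→22,y→21,m→14 22:j→14,y→22,m→14 23:j→27,y→14,m→23 24:j→28,y→25,m→24 25:j→14,y→25,m→29 26:j→26,y→30,m→31 27:j→14,y→14,m→14 28:j→28,y→25,m→31 29:j→14,y→14,m→29 30:j→22,y→30,m→29 31:j→14,y→25,m→31.
'yjm': |S_i|=[37, 24, 11, 2] end={s10,s2} — reject; 3/3 deletions ∈↓L.
'jymy': run [37, 30, 19, 9, 2] end={s1,s10} rej; 4/4 deletions ∈↓L.
'ymmjy': |S_i|=[37, 24, 16, 9, 4, 2] end={s1,s10} rej; 5/5 deletions ∈↓L.
'mjyjj': |S_i|=[37, 32, 22, 12, 4, 2] end={s10,s21} ∉↓L; 5/5 deletions ∈↓L.
'mjmyj': N↓-sim [37, 32, 22, 10, 3, 1] end={s10} rej; 5/5 del acc.
'mmjjmj': N↓-sim [37, 32, 28, 20, 15, 5, 1] end={s10} — reject; 6/6 single-dels accept.
6 obstructions.

Antichain: [yjm, jymy, ymmjy, mjyjj, mjmyj, mmjjmj].


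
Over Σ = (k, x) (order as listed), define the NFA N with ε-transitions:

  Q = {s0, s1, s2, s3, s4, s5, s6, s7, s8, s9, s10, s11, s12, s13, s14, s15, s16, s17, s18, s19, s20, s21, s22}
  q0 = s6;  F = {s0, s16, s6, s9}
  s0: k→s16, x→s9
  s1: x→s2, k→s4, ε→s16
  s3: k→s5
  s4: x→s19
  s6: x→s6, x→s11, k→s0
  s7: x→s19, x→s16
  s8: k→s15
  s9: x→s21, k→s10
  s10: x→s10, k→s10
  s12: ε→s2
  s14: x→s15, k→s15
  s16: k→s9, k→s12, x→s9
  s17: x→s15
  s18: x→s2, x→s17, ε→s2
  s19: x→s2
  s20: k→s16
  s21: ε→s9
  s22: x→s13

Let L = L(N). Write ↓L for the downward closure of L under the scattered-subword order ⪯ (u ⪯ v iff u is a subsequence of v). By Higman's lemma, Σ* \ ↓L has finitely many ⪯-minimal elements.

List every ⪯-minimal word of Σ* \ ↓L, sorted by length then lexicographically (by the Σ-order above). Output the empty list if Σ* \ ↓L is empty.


Antichain: [kxk, kkkk].

|Q|=23, |F|=4, |δ|=31 (4 ε).
min D↑ (5 st, q0=0, F={4}): 0:k→1,x→0 1:k→2,x→3 2:k→3,x→3 3:k→4,x→3 4:k→4,x→4 (ε-aug+det+¬).
'kxk': |S_i|=[9, 7, 3, 1] end={s10} — reject; 3/3 deletions ∈↓L.
'kkkk': run [9, 7, 6, 5, 1] end={s10} rej; 4/4 deletions ∈↓L.
2 minimals (antichain).


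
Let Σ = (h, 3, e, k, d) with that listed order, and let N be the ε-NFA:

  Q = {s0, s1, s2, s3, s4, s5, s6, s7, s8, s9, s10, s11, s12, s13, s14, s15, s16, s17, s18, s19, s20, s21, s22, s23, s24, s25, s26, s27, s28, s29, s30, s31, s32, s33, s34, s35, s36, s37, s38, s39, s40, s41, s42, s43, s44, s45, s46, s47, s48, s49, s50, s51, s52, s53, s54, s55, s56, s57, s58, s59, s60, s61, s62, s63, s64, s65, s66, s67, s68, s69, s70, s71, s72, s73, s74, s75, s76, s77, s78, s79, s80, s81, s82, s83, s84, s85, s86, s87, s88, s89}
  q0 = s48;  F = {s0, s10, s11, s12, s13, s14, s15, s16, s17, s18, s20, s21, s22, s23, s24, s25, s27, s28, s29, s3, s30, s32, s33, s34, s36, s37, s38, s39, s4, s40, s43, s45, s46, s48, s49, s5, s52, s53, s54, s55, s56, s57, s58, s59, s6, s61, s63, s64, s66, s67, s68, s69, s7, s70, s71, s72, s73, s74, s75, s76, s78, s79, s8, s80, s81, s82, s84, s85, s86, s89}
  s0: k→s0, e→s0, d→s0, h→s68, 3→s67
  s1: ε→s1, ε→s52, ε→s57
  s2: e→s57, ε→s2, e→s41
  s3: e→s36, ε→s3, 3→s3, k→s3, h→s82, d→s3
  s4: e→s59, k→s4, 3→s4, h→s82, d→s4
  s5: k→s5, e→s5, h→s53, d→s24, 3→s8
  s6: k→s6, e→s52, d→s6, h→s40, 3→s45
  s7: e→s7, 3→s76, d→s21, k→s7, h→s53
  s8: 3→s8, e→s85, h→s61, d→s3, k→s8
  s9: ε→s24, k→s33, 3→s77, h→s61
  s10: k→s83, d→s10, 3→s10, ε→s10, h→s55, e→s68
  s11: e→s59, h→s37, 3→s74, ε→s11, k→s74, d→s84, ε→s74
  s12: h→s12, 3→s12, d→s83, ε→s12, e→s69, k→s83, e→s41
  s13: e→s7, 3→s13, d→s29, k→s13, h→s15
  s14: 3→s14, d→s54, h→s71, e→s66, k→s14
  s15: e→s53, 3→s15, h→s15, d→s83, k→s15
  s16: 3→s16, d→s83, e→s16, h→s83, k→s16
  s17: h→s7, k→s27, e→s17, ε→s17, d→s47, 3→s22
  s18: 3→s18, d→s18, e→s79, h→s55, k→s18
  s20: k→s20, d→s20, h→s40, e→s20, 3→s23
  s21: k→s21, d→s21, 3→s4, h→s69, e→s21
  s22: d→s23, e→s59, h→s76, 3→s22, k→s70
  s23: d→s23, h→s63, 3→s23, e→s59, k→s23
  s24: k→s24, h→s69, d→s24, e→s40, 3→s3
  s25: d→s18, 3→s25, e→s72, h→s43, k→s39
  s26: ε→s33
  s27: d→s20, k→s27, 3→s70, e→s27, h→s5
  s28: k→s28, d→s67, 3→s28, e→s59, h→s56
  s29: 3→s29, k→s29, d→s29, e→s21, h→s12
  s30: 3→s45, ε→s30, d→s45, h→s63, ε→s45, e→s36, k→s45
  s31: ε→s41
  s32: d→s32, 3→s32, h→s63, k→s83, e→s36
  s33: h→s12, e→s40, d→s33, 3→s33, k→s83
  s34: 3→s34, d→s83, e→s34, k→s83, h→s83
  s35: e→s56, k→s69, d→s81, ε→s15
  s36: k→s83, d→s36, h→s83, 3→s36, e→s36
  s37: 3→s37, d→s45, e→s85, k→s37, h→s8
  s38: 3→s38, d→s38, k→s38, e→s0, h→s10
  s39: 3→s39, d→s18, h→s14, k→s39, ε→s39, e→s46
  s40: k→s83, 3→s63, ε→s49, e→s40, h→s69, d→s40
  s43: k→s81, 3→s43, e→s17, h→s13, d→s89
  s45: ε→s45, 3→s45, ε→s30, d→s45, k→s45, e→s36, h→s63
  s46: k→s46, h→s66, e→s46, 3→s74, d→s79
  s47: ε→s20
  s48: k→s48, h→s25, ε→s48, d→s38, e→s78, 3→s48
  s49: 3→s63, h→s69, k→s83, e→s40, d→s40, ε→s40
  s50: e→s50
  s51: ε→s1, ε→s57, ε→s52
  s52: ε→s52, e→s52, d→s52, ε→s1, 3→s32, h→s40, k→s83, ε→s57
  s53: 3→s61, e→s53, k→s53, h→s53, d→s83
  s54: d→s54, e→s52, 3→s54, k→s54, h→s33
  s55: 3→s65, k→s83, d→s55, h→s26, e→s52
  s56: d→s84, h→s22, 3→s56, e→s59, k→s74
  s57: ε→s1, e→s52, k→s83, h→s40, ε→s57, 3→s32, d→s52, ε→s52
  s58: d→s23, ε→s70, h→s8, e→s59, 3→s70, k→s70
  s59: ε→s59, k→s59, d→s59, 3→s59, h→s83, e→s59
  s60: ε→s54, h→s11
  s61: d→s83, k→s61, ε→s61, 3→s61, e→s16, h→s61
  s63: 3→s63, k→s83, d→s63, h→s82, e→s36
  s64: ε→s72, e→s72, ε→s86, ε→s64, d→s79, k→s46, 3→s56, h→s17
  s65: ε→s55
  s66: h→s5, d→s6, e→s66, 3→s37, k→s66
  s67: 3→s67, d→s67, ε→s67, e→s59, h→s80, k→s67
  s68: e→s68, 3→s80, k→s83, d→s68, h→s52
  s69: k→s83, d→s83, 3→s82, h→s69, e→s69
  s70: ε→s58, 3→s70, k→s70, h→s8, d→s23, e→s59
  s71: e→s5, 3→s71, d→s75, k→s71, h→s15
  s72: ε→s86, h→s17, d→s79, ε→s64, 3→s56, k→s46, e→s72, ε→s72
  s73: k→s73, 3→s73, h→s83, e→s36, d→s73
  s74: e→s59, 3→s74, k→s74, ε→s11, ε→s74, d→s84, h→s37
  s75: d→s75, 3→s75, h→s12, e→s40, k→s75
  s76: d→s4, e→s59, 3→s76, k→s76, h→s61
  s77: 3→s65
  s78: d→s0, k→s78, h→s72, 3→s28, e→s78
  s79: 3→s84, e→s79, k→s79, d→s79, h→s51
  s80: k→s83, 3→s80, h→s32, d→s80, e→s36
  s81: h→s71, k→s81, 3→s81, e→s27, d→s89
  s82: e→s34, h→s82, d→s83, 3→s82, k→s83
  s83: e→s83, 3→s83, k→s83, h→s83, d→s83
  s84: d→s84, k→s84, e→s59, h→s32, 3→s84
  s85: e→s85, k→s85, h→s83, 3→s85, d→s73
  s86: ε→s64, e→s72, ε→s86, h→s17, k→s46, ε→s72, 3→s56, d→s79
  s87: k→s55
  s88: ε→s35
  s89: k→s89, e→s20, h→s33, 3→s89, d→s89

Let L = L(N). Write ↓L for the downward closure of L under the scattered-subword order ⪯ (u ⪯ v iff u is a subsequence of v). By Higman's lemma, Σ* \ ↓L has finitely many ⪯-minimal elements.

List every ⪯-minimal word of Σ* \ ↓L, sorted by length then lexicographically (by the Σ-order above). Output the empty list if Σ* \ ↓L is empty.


|Q|=90, |F|=70, |δ|=419 (51 ε).
min D↑ (64 st, q0=0, F={23}): 0:h→1,3→0,e→2,k→0,d→3 1:h→4,3→1,e→5,k→6,d→7 2:h→5,3→8,e→2,k→2,d→9 3:h→10,3→3,e→9,k→3,d→3 4:h→11,3→4,e→12,k→13,d→14 5:h→12,3→15,e→5,k→16,d→17 6:h→18,3→6,e→16,k→6,d→7 7:h→19,3→7,e→17,k→7,d→7 8:h→15,3→8,e→20,k→8,d→21 9:h→22,3→21,e→9,k→9,d→9 10:h→19,3→10,e→22,k→23,d→10 11:h→24,3→11,e→25,k→11,d→26 12:h→25,3→27,e→12,k→28,d→29 13:h→30,3→13,e→28,k→13,d→14 14:h→31,3→14,e→29,k→14,d→14 15:h→27,3→15,e→20,k→32,d→33 16:h→34,3→32,e→16,k→16,d→17 17:h→35,3→33,e→17,k→17,d→17 18:h→30,3→18,e→34,k→18,d→36 19:h→31,3→19,e→35,k→23,d→19 20:h→23,3→20,e→20,k→20,d→20 21:h→37,3→21,e→20,k→21,d→21 22:h→35,3→37,e→22,k→23,d→22 23:h→23,3→23,e→23,k→23,d→23 24:h→24,3→24,e→38,k→24,d→23 25:h→38,3→39,e→25,k→25,d→40 26:h→41,3→26,e→40,k→26,d→26 27:h→39,3→27,e→20,k→42,d→43 28:h→44,3→42,e→28,k→28,d→29 29:h→45,3→43,e→29,k→29,d→29 30:h→24,3→30,e→44,k→30,d→46 31:h→41,3→31,e→45,k→23,d→31 32:h→47,3→32,e→20,k→32,d→33 33:h→48,3→33,e→20,k→33,d→33 34:h→44,3→47,e→34,k→34,d→49 35:h→45,3→48,e→35,k→23,d→35 36:h→31,3→36,e→35,k→36,d→36 37:h→48,3→37,e→50,k→23,d→37 38:h→38,3→51,e→38,k→38,d→23 39:h→51,3→39,e→20,k→39,d→52 40:h→53,3→52,e→40,k→40,d→40 41:h→41,3→41,e→53,k→23,d→23 42:h→54,3→42,e→20,k→42,d→43 43:h→55,3→43,e→20,k→43,d→43 44:h→38,3→54,e→44,k→44,d→56 45:h→53,3→55,e→45,k→23,d→45 46:h→41,3→46,e→45,k→46,d→46 47:h→54,3→47,e→57,k→47,d→58 48:h→55,3→48,e→50,k→23,d→48 49:h→45,3→58,e→35,k→49,d→49 50:h→23,3→50,e→50,k→23,d→50 51:h→51,3→51,e→59,k→51,d→23 52:h→60,3→52,e→20,k→52,d→52 53:h→53,3→60,e→53,k→23,d→23 54:h→51,3→54,e→57,k→54,d→61 55:h→60,3→55,e→50,k→23,d→55 56:h→53,3→61,e→45,k→56,d→56 57:h→23,3→57,e→57,k→57,d→62 58:h→55,3→58,e→50,k→58,d→58 59:h→23,3→59,e→59,k→59,d→23 60:h→60,3→60,e→63,k→23,d→23 61:h→60,3→61,e→50,k→61,d→61 62:h→23,3→62,e→50,k→62,d→62 63:h→23,3→63,e→63,k→23,d→23 [Hopcroft].
'dhk': run [77, 44, 22, 1] end={s83} — reject; 3/3 del acc.
'e3eh': N↓-sim [77, 56, 29, 7, 1] end={s83} — reject; 4/4 del acc.
'hhhhd': N↓-sim [77, 71, 56, 31, 10, 1] end={s83} ∉↓L; 5/5 del acc.
'hkhdek': N↓-sim [77, 71, 59, 38, 26, 13, 1] end={s83} — reject; 6/6 deletions ∈↓L.
4 obstructions.

min(Σ*\↓L) = [dhk, e3eh, hhhhd, hkhdek].


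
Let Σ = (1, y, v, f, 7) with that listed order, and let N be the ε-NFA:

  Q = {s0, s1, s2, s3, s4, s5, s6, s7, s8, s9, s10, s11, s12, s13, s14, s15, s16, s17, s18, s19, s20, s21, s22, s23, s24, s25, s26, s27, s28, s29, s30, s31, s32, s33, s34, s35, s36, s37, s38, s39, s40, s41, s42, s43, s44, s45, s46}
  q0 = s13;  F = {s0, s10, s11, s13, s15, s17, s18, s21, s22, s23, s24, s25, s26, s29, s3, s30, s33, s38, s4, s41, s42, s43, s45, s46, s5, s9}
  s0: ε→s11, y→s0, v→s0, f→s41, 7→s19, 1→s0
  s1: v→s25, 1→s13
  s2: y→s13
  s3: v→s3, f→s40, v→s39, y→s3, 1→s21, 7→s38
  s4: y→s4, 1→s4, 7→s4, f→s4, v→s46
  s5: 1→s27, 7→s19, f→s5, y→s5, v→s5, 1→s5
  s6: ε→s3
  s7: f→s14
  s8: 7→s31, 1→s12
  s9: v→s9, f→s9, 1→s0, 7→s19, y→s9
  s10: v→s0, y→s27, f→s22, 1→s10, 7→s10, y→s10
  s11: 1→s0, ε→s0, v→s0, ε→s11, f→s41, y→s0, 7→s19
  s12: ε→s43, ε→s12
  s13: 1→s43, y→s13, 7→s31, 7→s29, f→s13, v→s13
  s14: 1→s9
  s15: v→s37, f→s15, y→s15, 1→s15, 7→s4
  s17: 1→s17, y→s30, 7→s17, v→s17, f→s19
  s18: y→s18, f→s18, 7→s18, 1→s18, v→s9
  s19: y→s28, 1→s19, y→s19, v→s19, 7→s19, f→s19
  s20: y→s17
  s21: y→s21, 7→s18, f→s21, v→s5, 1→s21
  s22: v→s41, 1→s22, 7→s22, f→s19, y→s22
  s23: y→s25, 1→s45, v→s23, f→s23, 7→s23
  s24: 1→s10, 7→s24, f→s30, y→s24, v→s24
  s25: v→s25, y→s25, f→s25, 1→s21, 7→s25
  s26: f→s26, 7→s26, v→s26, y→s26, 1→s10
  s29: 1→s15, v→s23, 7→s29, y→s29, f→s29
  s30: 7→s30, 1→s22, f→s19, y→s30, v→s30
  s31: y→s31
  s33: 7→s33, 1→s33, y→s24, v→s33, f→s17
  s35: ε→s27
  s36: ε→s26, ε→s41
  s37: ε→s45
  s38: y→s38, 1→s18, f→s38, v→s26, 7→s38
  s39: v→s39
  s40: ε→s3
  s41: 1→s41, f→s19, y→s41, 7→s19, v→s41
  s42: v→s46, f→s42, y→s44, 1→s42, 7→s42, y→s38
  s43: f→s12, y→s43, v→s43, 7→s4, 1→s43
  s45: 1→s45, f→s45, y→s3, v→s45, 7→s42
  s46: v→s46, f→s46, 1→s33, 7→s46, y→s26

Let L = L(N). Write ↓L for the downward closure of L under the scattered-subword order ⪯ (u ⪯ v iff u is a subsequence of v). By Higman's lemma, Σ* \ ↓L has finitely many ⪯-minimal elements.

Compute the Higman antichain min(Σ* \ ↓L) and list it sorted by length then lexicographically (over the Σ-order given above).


|Q|=47, |F|=26, |δ|=162 (11 ε).
min D↑ (26 st, q0=0, F={21}): 0:1→1,y→0,v→0,f→0,7→2 1:1→1,y→1,v→1,f→1,7→3 2:1→4,y→2,v→5,f→2,7→2 3:1→3,y→3,v→6,f→3,7→3 4:1→4,y→4,v→7,f→4,7→3 5:1→7,y→8,v→5,f→5,7→5 6:1→9,y→10,v→6,f→6,7→6 7:1→7,y→11,v→7,f→7,7→12 8:1→13,y→8,v→8,f→8,7→8 9:1→9,y→14,v→9,f→15,7→9 10:1→16,y→10,v→10,f→10,7→10 11:1→13,y→11,v→11,f→11,7→17 12:1→12,y→17,v→6,f→12,7→12 13:1→13,y→13,v→18,f→13,7→19 14:1→16,y→14,v→14,f→20,7→14 15:1→15,y→20,v→15,f→21,7→15 16:1→16,y→16,v→22,f→23,7→16 17:1→19,y→17,v→10,f→17,7→17 18:1→18,y→18,v→18,f→18,7→21 19:1→19,y→19,v→24,f→19,7→19 20:1→23,y→20,v→20,f→21,7→20 21:1→21,y→21,v→21,f→21,7→21 22:1→22,y→22,v→22,f→25,7→21 23:1→23,y→23,v→25,f→21,7→23 24:1→22,y→24,v→24,f→24,7→21 25:1→25,y→25,v→25,f→21,7→21 (ε-aug+det+¬).
'17v1ff': run [35, 30, 20, 15, 12, 6, 2] end={s19,s28} rej; 6/6 single-dels accept.
'7vy1v7': run [35, 32, 28, 21, 12, 8, 2] end={s19,s28} — reject; 6/6 del acc.
2 words, ⪯-incomp.

Antichain: [17v1ff, 7vy1v7].
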